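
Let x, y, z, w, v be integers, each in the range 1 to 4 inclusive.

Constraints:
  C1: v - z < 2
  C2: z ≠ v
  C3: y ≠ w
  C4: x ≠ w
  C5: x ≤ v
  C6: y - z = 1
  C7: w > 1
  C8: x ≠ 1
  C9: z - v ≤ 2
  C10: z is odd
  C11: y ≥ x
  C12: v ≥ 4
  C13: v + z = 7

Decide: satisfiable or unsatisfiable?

Satisfiable

Try x = 2, y = 4, z = 3, w = 3, v = 4.
Check constraint 1: v - z = 1; constraint 6: y - z = 1; constraint 9: z - v = -1. The remaining constraints are straightforward to verify.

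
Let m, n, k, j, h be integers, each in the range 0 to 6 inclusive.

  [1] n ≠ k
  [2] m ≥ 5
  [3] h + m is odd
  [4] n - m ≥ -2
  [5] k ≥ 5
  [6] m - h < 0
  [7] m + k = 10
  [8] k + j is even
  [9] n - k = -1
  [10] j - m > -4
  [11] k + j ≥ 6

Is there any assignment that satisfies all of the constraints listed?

Setting (m, n, k, j, h) = (5, 4, 5, 3, 6) satisfies everything: constraint 4: n - m = -1; constraint 6: m - h = -1; constraint 7: m + k = 10, and the others follow.

Satisfiable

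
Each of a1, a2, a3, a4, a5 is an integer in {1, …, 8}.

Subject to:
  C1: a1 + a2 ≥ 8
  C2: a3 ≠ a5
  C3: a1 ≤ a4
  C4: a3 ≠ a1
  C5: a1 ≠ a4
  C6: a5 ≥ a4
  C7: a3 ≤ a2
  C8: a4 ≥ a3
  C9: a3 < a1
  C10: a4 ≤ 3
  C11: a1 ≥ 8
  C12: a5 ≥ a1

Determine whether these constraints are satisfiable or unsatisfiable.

Unsatisfiable

From constraint 11: a1 ≥ 8. From constraints 3 and 10: a1 ≤ a4 and a4 ≤ 3, so a1 ≤ 3. But 3 < 8, so no value of a1 works.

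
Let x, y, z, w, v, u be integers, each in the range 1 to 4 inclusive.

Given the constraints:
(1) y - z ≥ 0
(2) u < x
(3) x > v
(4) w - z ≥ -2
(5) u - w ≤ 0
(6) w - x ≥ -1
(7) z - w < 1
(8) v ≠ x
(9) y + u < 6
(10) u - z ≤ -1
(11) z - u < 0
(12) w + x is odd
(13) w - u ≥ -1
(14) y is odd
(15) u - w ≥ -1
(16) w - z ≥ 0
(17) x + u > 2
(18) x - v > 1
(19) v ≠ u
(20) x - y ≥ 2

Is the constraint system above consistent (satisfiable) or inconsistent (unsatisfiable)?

Unsatisfiable

Constraints 1, 6, 10, 15, and 20 give x − y ≥ 2, y − z ≥ 0, z − u ≥ 1, u − w ≥ -1, w − x ≥ -1.
Adding all 5 inequalities: the left sides telescope to 0, and the right sides sum to 2 + 0 + 1 + (-1) + (-1) = 1. So 0 ≥ 1, which is false.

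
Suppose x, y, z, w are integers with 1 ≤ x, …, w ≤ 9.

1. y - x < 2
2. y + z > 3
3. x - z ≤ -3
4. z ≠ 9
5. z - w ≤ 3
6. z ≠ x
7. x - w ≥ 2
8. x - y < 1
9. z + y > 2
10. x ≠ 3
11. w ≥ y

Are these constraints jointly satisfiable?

Constraints 3, 5, and 7 give x − w ≥ 2, w − z ≥ -3, z − x ≥ 3.
Adding all 3 inequalities: the left sides telescope to 0, and the right sides sum to 2 + (-3) + 3 = 2. So 0 ≥ 2, which is false.

Unsatisfiable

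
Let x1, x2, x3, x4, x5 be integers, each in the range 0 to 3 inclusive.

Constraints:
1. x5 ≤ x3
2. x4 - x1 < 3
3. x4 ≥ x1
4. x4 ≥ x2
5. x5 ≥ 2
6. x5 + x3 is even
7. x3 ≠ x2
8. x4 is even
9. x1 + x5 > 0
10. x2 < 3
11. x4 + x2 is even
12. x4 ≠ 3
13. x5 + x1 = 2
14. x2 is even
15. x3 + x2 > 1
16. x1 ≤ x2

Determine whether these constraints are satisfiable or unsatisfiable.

Satisfiable

One satisfying assignment is x1 = 0, x2 = 0, x3 = 2, x4 = 2, x5 = 2.
For the less obvious constraints — constraint 2: x4 - x1 = 2; constraint 9: x1 + x5 = 2 — and the others hold by inspection.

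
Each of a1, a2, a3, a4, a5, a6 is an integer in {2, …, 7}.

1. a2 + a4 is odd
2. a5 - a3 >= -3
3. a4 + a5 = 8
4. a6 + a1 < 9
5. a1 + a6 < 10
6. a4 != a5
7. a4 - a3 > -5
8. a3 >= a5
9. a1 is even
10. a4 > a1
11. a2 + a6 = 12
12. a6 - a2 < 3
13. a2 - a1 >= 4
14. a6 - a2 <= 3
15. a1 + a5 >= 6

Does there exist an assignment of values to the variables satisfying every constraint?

Try a1 = 2, a2 = 6, a3 = 6, a4 = 3, a5 = 5, a6 = 6.
Check constraint 2: a5 - a3 = -1; constraint 3: a4 + a5 = 8. The remaining constraints are straightforward to verify.

Satisfiable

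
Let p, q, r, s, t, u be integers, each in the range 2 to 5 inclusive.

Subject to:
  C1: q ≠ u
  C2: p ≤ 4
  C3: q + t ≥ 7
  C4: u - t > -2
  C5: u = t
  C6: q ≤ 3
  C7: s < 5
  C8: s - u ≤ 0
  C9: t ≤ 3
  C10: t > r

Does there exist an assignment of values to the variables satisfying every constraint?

Unsatisfiable

From constraint 6: q ≤ 3. From constraint 9: t ≤ 3. Hence q + t ≤ 6. But constraint 3 requires q + t ≥ 7, and 7 > 6. Contradiction.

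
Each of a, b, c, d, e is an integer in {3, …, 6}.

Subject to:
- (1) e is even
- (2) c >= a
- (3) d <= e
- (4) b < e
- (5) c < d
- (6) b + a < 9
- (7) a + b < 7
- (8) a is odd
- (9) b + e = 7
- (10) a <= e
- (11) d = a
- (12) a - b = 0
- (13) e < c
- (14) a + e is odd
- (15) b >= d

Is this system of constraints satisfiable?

Unsatisfiable

Constraints 4, 5, 13, and 15 give d ≤ b, b < e, e < c, c < d. Chaining: d ≤ b < e < c < d, which forces d < d — impossible.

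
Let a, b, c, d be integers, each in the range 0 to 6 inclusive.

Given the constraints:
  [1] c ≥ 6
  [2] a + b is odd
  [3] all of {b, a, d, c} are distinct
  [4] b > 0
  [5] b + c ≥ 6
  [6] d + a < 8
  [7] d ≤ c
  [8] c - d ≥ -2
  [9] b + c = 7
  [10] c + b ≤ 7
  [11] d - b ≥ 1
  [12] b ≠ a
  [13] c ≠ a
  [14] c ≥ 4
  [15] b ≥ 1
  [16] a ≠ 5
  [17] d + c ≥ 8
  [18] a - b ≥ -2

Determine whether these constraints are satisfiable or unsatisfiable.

One satisfying assignment is a = 0, b = 1, c = 6, d = 5.
For the less obvious constraints — constraint 5: b + c = 7; constraint 6: d + a = 5; constraint 8: c - d = 1 — and the others hold by inspection.

Satisfiable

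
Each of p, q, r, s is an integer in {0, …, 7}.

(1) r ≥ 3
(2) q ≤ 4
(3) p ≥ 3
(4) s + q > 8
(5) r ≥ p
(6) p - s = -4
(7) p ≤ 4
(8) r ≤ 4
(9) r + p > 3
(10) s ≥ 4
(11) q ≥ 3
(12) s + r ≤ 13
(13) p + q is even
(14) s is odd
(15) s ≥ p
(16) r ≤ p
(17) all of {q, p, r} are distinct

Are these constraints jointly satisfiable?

Constraints 1, 2, 3, 7, 8, and 11 confine each of q, p, r to the 2 values {3, 4}.
Constraint 17 requires all 3 of them to be distinct, but only 2 values are available — impossible by the pigeonhole principle.

Unsatisfiable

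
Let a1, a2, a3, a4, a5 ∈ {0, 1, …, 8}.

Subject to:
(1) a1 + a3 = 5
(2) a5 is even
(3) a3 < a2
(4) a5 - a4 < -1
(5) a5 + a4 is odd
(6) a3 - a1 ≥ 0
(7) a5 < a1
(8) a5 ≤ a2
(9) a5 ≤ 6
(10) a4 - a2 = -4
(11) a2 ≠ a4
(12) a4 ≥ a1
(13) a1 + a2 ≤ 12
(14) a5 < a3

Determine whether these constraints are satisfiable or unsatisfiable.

Satisfiable

Try a1 = 2, a2 = 7, a3 = 3, a4 = 3, a5 = 0.
Check constraint 1: a1 + a3 = 5; constraint 4: a5 - a4 = -3; constraint 6: a3 - a1 = 1. The remaining constraints are straightforward to verify.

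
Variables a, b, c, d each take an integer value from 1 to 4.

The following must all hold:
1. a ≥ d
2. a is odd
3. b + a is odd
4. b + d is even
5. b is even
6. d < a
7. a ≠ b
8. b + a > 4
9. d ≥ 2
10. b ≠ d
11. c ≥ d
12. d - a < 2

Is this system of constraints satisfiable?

Satisfiable

Setting (a, b, c, d) = (3, 4, 4, 2) satisfies everything: constraint 2: a = 3 is odd; constraint 8: b + a = 7; constraint 12: d - a = -1, and the others follow.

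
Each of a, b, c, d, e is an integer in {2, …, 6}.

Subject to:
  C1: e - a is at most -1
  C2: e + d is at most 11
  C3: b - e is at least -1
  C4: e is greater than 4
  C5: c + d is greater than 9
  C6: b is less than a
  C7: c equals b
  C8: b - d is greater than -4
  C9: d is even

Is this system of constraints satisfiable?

The assignment a = 6, b = 4, c = 4, d = 6, e = 5 works:
  constraint 1 holds since e - a = -1.
  constraint 2 holds since e + d = 11.
  constraint 3 holds since b - e = -1.
The rest check out directly.

Satisfiable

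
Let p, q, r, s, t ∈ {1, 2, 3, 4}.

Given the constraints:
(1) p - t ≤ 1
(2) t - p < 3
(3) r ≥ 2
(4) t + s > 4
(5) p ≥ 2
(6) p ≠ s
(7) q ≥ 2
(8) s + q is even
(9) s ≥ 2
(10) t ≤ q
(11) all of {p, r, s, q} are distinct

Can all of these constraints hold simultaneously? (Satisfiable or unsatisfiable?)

Constraints 3, 5, 7, and 9 confine each of p, r, s, q to the 3 values {2, …, 4} (the domain already gives each ≤ 4).
Constraint 11 requires all 4 of them to be distinct, but only 3 values are available — impossible by the pigeonhole principle.

Unsatisfiable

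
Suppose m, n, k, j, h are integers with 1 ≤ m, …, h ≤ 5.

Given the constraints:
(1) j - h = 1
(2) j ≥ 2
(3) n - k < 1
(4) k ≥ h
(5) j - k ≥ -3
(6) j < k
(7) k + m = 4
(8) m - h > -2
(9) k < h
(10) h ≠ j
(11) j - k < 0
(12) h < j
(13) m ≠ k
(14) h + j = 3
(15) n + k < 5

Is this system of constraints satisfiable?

Unsatisfiable

Constraints 9, 11, and 12 give h < j, j < k, k < h. Chaining: h < j < k < h, which forces h < h — impossible.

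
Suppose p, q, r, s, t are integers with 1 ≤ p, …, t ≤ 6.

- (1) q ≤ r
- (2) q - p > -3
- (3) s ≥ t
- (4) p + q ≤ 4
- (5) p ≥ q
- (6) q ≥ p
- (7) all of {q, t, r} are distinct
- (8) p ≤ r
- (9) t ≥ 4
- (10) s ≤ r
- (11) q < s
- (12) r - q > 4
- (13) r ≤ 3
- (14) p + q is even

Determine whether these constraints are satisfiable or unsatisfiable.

From constraints 3 and 9: s ≥ t and t ≥ 4, so s ≥ 4. From constraints 10 and 13: s ≤ r and r ≤ 3, so s ≤ 3. But 3 < 4, so no value of s works.

Unsatisfiable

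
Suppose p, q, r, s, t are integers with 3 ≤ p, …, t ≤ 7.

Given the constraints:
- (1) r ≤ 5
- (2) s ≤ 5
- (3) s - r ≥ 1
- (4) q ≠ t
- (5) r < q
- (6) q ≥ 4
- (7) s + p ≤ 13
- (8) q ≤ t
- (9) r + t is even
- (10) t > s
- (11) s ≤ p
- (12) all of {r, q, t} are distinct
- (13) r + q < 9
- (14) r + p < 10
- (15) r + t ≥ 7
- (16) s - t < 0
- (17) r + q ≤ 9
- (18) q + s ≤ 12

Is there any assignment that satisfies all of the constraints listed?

Try p = 6, q = 5, r = 3, s = 4, t = 7.
Check constraint 3: s - r = 1; constraint 7: s + p = 10; constraint 13: r + q = 8. The remaining constraints are straightforward to verify.

Satisfiable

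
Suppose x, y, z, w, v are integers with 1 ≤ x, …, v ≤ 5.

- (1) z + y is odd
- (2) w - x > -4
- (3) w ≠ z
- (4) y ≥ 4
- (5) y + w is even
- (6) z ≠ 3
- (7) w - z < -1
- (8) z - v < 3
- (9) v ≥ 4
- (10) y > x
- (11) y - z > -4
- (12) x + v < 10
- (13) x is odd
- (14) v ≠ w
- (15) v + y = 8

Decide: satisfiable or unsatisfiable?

Take x = 3, y = 4, z = 5, w = 2, v = 4. Then constraint 2: w - x = -1; constraint 7: w - z = -3; constraint 8: z - v = 1, and every other listed constraint is also met.

Satisfiable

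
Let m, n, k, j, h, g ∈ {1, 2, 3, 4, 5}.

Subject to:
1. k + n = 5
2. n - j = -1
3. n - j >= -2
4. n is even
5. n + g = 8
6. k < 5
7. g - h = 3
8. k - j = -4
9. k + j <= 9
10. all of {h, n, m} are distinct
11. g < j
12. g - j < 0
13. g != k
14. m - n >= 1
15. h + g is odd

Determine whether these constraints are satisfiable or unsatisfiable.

Satisfiable

Setting (m, n, k, j, h, g) = (5, 4, 1, 5, 1, 4) satisfies everything: constraint 1: k + n = 5; constraint 2: n - j = -1, and the others follow.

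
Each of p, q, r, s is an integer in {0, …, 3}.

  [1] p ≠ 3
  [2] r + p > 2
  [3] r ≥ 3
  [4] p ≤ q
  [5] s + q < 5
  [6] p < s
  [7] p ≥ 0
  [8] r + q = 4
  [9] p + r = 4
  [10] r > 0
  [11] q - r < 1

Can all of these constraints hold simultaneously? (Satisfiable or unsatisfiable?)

Try p = 1, q = 1, r = 3, s = 2.
Check constraint 2: r + p = 4; constraint 5: s + q = 3; constraint 8: r + q = 4. The remaining constraints are straightforward to verify.

Satisfiable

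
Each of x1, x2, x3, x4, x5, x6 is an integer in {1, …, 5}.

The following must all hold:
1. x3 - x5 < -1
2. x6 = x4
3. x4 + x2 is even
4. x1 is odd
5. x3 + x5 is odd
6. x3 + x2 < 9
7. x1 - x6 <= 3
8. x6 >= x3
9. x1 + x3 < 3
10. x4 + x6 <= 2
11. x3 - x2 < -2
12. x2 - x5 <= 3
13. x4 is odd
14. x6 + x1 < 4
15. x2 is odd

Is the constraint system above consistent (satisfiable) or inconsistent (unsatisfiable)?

The assignment x1 = 1, x2 = 5, x3 = 1, x4 = 1, x5 = 4, x6 = 1 works:
  constraint 1 holds since x3 - x5 = -3.
  constraint 6 holds since x3 + x2 = 6.
  constraint 7 holds since x1 - x6 = 0.
The rest check out directly.

Satisfiable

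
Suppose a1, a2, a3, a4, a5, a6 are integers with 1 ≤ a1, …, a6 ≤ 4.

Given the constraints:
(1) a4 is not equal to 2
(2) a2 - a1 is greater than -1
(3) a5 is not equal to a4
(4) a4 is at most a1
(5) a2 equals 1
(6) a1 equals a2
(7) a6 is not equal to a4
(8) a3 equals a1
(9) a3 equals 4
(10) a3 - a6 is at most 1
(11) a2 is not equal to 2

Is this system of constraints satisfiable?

Constraint 9 fixes a3 = 4 and constraint 5 fixes a2 = 1. Constraints 6 and 8 give a3 = a1 = a2, so a3 = a2. But 4 ≠ 1 — contradiction.

Unsatisfiable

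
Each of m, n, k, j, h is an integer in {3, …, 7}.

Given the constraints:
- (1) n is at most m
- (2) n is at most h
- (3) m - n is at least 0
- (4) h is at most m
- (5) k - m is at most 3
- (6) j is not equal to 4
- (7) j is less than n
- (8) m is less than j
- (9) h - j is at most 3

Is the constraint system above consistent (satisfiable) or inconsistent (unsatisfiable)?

Unsatisfiable

Constraints 2, 4, 7, and 8 give j < n, n ≤ h, h ≤ m, m < j. Chaining: j < n ≤ h ≤ m < j, which forces j < j — impossible.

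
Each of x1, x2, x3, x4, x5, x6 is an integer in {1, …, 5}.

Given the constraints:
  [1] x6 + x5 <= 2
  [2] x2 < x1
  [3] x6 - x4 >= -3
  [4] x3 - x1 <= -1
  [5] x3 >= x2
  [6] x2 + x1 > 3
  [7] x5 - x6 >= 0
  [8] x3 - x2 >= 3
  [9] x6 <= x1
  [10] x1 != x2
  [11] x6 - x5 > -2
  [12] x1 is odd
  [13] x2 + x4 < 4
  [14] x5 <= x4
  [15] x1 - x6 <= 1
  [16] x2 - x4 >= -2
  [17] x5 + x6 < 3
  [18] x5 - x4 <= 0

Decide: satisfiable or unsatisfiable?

Constraints 4, 7, 8, 15, 16, and 18 give x3 − x2 ≥ 3, x2 − x4 ≥ -2, x4 − x5 ≥ 0, x5 − x6 ≥ 0, x6 − x1 ≥ -1, x1 − x3 ≥ 1.
Adding all 6 inequalities: the left sides telescope to 0, and the right sides sum to 3 + (-2) + 0 + 0 + (-1) + 1 = 1. So 0 ≥ 1, which is false.

Unsatisfiable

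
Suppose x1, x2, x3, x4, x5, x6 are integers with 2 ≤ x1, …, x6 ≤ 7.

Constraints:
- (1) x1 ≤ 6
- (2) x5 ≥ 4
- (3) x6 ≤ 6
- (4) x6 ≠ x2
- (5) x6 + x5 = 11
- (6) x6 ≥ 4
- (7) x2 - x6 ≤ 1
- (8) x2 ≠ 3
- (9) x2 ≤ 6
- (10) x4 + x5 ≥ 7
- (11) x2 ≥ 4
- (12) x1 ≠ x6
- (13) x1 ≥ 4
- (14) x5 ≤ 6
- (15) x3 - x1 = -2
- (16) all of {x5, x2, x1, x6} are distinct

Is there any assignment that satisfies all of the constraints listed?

Constraints 1, 2, 3, 6, 9, 11, 13, and 14 confine each of x5, x2, x1, x6 to the 3 values {4, …, 6}.
Constraint 16 requires all 4 of them to be distinct, but only 3 values are available — impossible by the pigeonhole principle.

Unsatisfiable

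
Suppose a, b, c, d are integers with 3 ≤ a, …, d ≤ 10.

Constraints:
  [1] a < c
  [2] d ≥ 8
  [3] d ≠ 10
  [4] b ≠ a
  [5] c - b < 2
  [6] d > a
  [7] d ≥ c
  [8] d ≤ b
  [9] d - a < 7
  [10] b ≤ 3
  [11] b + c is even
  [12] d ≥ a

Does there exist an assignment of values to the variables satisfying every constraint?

Unsatisfiable

From constraint 2: d ≥ 8. From constraints 8 and 10: d ≤ b and b ≤ 3, so d ≤ 3. But 3 < 8, so no value of d works.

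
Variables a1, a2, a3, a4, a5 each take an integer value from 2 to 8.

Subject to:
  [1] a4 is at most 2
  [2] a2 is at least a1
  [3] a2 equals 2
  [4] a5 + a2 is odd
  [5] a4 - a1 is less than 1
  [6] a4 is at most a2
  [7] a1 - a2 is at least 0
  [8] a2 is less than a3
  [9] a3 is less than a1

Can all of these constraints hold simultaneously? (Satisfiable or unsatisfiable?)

Unsatisfiable

Constraints 2, 8, and 9 give a3 < a1, a1 ≤ a2, a2 < a3. Chaining: a3 < a1 ≤ a2 < a3, which forces a3 < a3 — impossible.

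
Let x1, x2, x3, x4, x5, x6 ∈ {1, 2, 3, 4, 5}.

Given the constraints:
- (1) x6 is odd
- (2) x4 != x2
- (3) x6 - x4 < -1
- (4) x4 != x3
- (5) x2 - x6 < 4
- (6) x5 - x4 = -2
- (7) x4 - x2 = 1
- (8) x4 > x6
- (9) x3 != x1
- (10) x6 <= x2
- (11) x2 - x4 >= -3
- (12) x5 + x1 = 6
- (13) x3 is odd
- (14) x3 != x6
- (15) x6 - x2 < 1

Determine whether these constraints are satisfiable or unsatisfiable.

Satisfiable

Setting (x1, x2, x3, x4, x5, x6) = (4, 3, 3, 4, 2, 1) satisfies everything: constraint 3: x6 - x4 = -3; constraint 5: x2 - x6 = 2; constraint 6: x5 - x4 = -2, and the others follow.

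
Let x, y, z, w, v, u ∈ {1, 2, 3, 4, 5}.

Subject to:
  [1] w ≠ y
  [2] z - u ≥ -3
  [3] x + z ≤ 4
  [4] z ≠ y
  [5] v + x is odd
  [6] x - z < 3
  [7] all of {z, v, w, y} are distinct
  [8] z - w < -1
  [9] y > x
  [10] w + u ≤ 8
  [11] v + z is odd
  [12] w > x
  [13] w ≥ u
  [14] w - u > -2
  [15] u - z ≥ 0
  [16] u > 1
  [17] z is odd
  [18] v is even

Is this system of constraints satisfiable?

Satisfiable

Setting (x, y, z, w, v, u) = (1, 5, 1, 4, 2, 4) satisfies everything: constraint 2: z - u = -3; constraint 3: x + z = 2, and the others follow.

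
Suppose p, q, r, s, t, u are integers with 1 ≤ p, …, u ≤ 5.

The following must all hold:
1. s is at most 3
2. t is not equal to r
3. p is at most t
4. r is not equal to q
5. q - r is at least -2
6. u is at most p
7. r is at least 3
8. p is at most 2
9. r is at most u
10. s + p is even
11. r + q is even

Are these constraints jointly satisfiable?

From constraints 7 and 9: u ≥ r and r ≥ 3, so u ≥ 3. From constraints 6 and 8: u ≤ p and p ≤ 2, so u ≤ 2. But 2 < 3, so no value of u works.

Unsatisfiable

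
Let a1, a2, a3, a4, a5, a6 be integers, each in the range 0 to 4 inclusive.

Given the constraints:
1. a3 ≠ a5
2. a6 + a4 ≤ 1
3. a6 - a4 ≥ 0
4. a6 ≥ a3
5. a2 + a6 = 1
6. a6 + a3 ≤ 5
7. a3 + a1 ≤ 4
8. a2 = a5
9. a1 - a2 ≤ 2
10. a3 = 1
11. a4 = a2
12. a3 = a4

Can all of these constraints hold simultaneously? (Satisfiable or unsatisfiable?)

Unsatisfiable

From constraints 8, 11, and 12, a3 = a4 = a2 = a5, so a3 = a5. But constraint 1 says a3 ≠ a5. Contradiction.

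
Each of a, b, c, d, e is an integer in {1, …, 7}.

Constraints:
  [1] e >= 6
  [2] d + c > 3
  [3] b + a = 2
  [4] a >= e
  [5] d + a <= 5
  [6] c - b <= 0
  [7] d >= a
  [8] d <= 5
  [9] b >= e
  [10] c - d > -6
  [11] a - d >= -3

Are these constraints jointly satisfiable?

Unsatisfiable

From constraints 1 and 4: a ≥ e and e ≥ 6, so a ≥ 6. From constraints 7 and 8: a ≤ d and d ≤ 5, so a ≤ 5. But 5 < 6, so no value of a works.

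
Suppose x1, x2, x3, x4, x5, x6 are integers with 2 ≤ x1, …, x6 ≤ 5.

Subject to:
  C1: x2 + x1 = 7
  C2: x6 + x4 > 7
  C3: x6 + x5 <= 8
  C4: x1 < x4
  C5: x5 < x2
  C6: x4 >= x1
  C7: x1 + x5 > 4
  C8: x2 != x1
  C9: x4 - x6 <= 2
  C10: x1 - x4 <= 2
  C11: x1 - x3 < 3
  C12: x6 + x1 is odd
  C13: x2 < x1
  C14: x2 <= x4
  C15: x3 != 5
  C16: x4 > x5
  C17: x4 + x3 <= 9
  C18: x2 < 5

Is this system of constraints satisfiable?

Satisfiable

Take x1 = 4, x2 = 3, x3 = 3, x4 = 5, x5 = 2, x6 = 5. Then constraint 1: x2 + x1 = 7; constraint 2: x6 + x4 = 10; constraint 3: x6 + x5 = 7, and every other listed constraint is also met.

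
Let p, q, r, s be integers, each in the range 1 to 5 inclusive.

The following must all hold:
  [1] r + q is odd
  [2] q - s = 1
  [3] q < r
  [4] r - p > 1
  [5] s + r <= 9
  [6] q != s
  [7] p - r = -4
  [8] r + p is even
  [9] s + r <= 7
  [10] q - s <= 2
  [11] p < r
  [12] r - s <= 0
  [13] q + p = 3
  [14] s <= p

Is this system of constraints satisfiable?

Constraints 11, 12, and 14 give r ≤ s, s ≤ p, p < r. Chaining: r ≤ s ≤ p < r, which forces r < r — impossible.

Unsatisfiable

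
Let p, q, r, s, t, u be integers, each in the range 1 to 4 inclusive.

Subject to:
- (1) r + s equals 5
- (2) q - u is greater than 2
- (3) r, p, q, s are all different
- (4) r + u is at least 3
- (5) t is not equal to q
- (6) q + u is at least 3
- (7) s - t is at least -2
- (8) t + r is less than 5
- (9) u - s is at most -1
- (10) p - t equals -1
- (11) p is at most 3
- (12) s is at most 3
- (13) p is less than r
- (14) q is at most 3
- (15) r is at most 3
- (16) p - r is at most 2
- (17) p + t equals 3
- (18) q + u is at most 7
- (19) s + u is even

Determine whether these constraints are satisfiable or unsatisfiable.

Constraints 11, 12, 14, and 15 confine each of r, p, q, s to the 3 values {1, …, 3} (the domain already gives each ≥ 1).
Constraint 3 requires all 4 of them to be distinct, but only 3 values are available — impossible by the pigeonhole principle.

Unsatisfiable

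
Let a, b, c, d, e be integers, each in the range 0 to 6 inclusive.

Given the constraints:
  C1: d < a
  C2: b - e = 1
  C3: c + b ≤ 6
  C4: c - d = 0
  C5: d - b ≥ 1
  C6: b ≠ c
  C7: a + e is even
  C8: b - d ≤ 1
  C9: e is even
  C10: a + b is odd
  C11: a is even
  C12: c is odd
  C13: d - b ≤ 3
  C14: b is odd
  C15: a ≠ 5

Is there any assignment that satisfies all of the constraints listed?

Satisfiable

Take a = 4, b = 1, c = 3, d = 3, e = 0. Then constraint 2: b - e = 1; constraint 3: c + b = 4, and every other listed constraint is also met.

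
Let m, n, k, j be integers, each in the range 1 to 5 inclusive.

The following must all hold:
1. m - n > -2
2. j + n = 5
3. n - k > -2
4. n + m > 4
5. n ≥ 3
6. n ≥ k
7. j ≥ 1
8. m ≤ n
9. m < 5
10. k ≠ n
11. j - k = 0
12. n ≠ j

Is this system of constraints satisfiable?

Satisfiable

Setting (m, n, k, j) = (2, 3, 2, 2) satisfies everything: constraint 1: m - n = -1; constraint 2: j + n = 5; constraint 3: n - k = 1, and the others follow.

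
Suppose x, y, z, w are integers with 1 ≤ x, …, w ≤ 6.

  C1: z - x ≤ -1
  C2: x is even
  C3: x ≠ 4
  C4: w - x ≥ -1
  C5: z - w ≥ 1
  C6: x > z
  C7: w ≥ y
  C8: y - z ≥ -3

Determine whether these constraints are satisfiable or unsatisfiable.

Constraints 1, 4, and 5 give z − w ≥ 1, w − x ≥ -1, x − z ≥ 1.
Adding all 3 inequalities: the left sides telescope to 0, and the right sides sum to 1 + (-1) + 1 = 1. So 0 ≥ 1, which is false.

Unsatisfiable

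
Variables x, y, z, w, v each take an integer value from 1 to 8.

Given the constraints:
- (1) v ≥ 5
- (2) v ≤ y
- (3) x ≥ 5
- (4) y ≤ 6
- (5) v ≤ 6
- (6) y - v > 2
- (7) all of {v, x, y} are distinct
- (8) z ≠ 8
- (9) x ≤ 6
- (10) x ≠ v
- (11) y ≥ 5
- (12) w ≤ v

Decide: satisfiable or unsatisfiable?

Unsatisfiable

Constraints 1, 3, 4, 5, 9, and 11 confine each of v, x, y to the 2 values {5, 6}.
Constraint 7 requires all 3 of them to be distinct, but only 2 values are available — impossible by the pigeonhole principle.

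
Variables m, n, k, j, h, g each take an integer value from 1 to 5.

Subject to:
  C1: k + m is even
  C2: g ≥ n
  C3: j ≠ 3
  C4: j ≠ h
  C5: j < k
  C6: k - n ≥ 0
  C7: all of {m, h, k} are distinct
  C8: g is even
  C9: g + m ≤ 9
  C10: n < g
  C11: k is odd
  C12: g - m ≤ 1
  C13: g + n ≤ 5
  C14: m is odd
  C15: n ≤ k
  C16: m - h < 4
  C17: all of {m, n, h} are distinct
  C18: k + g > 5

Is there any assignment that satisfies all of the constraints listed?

Satisfiable

Setting (m, n, k, j, h, g) = (5, 1, 3, 1, 4, 4) satisfies everything: constraint 6: k - n = 2; constraint 9: g + m = 9; constraint 12: g - m = -1, and the others follow.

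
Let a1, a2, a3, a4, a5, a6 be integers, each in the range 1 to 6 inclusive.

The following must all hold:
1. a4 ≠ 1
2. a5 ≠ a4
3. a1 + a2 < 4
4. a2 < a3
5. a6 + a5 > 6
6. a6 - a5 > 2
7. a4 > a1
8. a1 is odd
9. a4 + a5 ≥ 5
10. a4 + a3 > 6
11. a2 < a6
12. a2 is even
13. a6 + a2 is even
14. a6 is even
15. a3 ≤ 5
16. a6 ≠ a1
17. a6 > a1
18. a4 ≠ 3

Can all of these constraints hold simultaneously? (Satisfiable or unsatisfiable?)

Take a1 = 1, a2 = 2, a3 = 5, a4 = 2, a5 = 3, a6 = 6. Then constraint 3: a1 + a2 = 3; constraint 5: a6 + a5 = 9, and every other listed constraint is also met.

Satisfiable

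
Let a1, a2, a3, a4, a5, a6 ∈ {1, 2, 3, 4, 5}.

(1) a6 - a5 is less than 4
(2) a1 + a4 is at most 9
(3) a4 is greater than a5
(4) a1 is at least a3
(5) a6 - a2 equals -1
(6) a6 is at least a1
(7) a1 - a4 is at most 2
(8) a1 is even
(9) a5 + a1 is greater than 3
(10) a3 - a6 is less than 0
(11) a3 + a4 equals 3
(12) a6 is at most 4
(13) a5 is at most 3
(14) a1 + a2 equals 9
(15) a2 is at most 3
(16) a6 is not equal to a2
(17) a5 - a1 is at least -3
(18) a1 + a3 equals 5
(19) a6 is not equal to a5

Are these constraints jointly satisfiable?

Unsatisfiable

From constraints 6 and 12: a1 ≤ a6 ≤ 4. From constraint 15: a2 ≤ 3. Hence a1 + a2 ≤ 7. But constraint 14 requires a1 + a2 = 9, and 9 > 7. Contradiction.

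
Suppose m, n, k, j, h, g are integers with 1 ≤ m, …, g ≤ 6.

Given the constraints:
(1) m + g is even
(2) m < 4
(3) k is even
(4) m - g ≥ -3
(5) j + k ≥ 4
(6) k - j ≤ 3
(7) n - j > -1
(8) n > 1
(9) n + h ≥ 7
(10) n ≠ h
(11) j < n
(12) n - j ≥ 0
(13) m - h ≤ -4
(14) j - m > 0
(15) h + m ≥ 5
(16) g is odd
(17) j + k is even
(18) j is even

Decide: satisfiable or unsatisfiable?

Satisfiable

Take m = 1, n = 4, k = 2, j = 2, h = 6, g = 3. Then constraint 4: m - g = -2; constraint 5: j + k = 4; constraint 6: k - j = 0, and every other listed constraint is also met.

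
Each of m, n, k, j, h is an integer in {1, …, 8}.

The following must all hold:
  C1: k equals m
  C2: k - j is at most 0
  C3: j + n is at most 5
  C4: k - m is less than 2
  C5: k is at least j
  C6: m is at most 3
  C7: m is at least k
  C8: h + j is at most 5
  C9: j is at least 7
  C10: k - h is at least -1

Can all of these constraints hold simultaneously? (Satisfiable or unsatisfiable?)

Unsatisfiable

From constraints 5 and 9: k ≥ j and j ≥ 7, so k ≥ 7. From constraints 6 and 7: k ≤ m and m ≤ 3, so k ≤ 3. But 3 < 7, so no value of k works.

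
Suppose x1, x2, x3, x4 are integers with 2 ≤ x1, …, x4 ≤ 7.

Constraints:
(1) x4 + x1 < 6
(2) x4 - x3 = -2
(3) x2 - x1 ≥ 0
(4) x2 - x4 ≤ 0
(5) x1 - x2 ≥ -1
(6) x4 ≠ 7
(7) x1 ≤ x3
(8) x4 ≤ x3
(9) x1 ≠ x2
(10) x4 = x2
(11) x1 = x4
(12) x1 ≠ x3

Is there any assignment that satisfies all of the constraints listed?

From constraints 10 and 11, x1 = x4 = x2, so x1 = x2. But constraint 9 says x1 ≠ x2. Contradiction.

Unsatisfiable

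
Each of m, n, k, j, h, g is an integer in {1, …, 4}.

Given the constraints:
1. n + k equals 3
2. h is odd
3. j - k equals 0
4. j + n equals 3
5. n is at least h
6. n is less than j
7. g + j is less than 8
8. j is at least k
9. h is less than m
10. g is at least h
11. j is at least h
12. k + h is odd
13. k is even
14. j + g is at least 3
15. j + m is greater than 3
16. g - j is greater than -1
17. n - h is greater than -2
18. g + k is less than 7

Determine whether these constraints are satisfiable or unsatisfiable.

Satisfiable

Setting (m, n, k, j, h, g) = (2, 1, 2, 2, 1, 4) satisfies everything: constraint 1: n + k = 3; constraint 3: j - k = 0; constraint 4: j + n = 3, and the others follow.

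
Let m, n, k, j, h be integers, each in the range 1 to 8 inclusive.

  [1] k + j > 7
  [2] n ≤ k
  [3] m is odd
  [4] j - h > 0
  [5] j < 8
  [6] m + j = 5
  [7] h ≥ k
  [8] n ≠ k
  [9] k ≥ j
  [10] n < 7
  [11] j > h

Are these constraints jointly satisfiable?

Unsatisfiable

Constraints 4, 7, and 9 give k ≤ h, h < j, j ≤ k. Chaining: k ≤ h < j ≤ k, which forces k < k — impossible.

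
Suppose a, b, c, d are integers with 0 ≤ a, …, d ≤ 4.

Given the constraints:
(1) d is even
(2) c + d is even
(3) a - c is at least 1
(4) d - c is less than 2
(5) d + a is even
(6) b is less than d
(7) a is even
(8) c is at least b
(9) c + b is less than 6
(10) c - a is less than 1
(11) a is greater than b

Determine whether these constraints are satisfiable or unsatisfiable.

Take a = 4, b = 1, c = 2, d = 2. Then constraint 3: a - c = 2; constraint 4: d - c = 0, and every other listed constraint is also met.

Satisfiable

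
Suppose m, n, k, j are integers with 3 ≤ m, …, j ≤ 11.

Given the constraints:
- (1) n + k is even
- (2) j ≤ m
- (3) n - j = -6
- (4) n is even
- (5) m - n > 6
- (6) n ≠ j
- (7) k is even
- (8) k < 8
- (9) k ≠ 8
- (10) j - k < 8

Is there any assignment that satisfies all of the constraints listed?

Satisfiable

Setting (m, n, k, j) = (11, 4, 4, 10) satisfies everything: constraint 3: n - j = -6; constraint 5: m - n = 7, and the others follow.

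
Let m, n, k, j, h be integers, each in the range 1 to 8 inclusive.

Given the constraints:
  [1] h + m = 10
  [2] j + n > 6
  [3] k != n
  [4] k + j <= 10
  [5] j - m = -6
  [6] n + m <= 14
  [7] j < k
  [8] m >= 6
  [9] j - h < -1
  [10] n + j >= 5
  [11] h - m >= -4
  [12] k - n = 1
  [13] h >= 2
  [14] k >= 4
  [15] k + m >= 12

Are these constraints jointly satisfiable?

Satisfiable

Take m = 7, n = 7, k = 8, j = 1, h = 3. Then constraint 1: h + m = 10; constraint 2: j + n = 8; constraint 4: k + j = 9, and every other listed constraint is also met.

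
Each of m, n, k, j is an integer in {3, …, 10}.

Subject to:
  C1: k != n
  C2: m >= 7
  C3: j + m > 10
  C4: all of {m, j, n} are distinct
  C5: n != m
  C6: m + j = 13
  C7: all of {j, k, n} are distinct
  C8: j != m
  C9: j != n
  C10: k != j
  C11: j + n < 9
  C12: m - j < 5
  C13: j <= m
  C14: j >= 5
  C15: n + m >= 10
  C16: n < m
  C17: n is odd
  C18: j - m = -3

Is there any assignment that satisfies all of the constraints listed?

One satisfying assignment is m = 8, n = 3, k = 7, j = 5.
For the less obvious constraints — constraint 3: j + m = 13; constraint 6: m + j = 13; constraint 11: j + n = 8 — and the others hold by inspection.

Satisfiable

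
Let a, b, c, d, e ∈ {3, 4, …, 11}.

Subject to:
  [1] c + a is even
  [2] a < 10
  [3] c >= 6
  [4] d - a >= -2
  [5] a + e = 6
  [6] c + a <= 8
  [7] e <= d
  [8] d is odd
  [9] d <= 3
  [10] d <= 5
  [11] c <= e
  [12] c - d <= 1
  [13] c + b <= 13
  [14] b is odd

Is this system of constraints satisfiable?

From constraints 3 and 11: e ≥ c and c ≥ 6, so e ≥ 6. From constraints 7 and 9: e ≤ d and d ≤ 3, so e ≤ 3. But 3 < 6, so no value of e works.

Unsatisfiable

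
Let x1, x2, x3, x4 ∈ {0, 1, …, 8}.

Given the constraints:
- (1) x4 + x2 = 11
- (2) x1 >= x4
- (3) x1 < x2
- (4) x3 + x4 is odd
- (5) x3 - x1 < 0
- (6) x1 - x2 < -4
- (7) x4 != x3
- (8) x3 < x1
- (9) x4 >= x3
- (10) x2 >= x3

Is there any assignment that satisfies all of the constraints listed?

The assignment x1 = 3, x2 = 8, x3 = 2, x4 = 3 works:
  constraint 1 holds since x4 + x2 = 11.
  constraint 5 holds since x3 - x1 = -1.
The rest check out directly.

Satisfiable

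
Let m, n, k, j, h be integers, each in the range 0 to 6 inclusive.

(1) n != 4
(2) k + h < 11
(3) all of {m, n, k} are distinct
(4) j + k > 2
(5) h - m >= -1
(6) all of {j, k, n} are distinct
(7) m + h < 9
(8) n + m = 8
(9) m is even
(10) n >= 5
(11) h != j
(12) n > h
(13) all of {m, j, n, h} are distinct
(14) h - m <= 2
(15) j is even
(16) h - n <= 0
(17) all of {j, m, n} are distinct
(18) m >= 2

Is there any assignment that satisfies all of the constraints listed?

Satisfiable

Setting (m, n, k, j, h) = (2, 6, 5, 0, 4) satisfies everything: constraint 2: k + h = 9; constraint 4: j + k = 5, and the others follow.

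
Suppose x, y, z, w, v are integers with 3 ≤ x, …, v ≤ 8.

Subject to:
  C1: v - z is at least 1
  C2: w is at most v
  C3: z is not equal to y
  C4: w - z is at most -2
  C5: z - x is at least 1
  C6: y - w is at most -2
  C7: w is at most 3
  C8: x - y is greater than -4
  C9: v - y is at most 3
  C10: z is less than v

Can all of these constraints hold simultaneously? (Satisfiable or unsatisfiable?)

Unsatisfiable

Constraints 1, 4, 6, and 9 give y − v ≥ -3, v − z ≥ 1, z − w ≥ 2, w − y ≥ 2.
Adding all 4 inequalities: the left sides telescope to 0, and the right sides sum to (-3) + 1 + 2 + 2 = 2. So 0 ≥ 2, which is false.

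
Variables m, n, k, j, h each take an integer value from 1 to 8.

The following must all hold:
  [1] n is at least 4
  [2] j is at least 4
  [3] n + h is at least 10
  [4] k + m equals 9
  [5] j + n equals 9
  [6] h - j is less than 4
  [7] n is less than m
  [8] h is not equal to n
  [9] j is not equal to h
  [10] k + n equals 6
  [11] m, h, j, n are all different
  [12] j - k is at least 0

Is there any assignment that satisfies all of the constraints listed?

Take m = 7, n = 4, k = 2, j = 5, h = 6. Then constraint 3: n + h = 10; constraint 4: k + m = 9; constraint 5: j + n = 9, and every other listed constraint is also met.

Satisfiable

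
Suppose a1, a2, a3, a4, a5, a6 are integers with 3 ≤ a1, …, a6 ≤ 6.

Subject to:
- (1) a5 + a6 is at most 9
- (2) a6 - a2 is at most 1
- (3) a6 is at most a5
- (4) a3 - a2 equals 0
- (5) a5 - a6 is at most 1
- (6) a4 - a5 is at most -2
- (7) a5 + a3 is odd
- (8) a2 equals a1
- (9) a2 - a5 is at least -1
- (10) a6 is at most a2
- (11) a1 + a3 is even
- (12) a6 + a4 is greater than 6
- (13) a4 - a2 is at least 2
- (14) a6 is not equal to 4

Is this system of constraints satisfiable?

Unsatisfiable

Constraints 2, 5, 6, and 13 give a6 − a5 ≥ -1, a5 − a4 ≥ 2, a4 − a2 ≥ 2, a2 − a6 ≥ -1.
Adding all 4 inequalities: the left sides telescope to 0, and the right sides sum to (-1) + 2 + 2 + (-1) = 2. So 0 ≥ 2, which is false.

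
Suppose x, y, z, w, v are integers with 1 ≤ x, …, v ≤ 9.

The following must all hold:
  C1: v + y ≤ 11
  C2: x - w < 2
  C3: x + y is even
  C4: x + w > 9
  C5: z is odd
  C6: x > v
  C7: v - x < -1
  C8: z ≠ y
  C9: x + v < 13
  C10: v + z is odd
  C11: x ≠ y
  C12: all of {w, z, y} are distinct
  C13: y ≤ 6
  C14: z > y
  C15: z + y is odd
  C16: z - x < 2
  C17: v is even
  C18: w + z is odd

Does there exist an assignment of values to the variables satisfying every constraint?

One satisfying assignment is x = 6, y = 4, z = 7, w = 6, v = 4.
For the less obvious constraints — constraint 1: v + y = 8; constraint 2: x - w = 0; constraint 4: x + w = 12 — and the others hold by inspection.

Satisfiable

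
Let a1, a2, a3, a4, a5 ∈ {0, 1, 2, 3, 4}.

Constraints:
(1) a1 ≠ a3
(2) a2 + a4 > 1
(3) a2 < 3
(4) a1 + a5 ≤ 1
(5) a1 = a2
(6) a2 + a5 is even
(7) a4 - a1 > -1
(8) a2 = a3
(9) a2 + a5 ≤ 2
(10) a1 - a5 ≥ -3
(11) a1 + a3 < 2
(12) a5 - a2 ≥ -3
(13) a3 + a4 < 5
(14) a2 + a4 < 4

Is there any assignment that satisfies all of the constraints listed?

Unsatisfiable

From constraints 5 and 8, a1 = a2 = a3, so a1 = a3. But constraint 1 says a1 ≠ a3. Contradiction.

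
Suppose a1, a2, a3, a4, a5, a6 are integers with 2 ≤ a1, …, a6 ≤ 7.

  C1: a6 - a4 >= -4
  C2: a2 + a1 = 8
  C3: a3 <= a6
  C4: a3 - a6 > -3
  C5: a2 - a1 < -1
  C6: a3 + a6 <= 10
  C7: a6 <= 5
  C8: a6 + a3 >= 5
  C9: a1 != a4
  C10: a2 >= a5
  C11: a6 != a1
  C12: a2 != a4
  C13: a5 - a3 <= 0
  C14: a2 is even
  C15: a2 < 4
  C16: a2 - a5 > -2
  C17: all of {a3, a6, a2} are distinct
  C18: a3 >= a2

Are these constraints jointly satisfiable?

Satisfiable

Try a1 = 6, a2 = 2, a3 = 3, a4 = 7, a5 = 2, a6 = 5.
Check constraint 1: a6 - a4 = -2; constraint 2: a2 + a1 = 8; constraint 4: a3 - a6 = -2. The remaining constraints are straightforward to verify.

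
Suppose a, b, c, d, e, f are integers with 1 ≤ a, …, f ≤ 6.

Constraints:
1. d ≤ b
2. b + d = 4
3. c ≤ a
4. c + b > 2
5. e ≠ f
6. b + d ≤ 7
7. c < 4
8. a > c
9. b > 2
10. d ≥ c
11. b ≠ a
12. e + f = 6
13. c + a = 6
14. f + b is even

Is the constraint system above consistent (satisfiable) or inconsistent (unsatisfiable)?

Satisfiable

Try a = 5, b = 3, c = 1, d = 1, e = 5, f = 1.
Check constraint 2: b + d = 4; constraint 4: c + b = 4. The remaining constraints are straightforward to verify.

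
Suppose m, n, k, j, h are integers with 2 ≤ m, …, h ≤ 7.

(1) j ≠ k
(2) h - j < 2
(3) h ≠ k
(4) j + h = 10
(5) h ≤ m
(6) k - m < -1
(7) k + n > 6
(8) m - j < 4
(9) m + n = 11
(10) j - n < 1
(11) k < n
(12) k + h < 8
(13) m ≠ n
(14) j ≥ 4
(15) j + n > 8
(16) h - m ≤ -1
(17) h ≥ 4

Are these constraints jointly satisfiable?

Satisfiable

Setting (m, n, k, j, h) = (6, 5, 2, 5, 5) satisfies everything: constraint 2: h - j = 0; constraint 4: j + h = 10, and the others follow.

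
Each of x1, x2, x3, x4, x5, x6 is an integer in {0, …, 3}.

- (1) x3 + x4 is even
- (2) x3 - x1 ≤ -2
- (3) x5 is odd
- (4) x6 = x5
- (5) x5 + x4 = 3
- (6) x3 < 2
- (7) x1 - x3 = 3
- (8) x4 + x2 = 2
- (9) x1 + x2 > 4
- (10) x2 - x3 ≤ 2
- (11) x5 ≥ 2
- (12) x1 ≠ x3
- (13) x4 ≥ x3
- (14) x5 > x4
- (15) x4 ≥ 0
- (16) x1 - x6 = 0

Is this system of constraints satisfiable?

Setting (x1, x2, x3, x4, x5, x6) = (3, 2, 0, 0, 3, 3) satisfies everything: constraint 2: x3 - x1 = -3; constraint 5: x5 + x4 = 3; constraint 7: x1 - x3 = 3, and the others follow.

Satisfiable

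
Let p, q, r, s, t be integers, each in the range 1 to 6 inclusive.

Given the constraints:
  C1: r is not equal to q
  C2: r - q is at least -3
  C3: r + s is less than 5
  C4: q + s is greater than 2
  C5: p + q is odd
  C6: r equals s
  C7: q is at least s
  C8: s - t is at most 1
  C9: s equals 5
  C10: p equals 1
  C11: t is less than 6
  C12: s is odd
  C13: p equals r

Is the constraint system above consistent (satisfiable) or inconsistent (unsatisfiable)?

Constraint 10 fixes p = 1 and constraint 9 fixes s = 5. Constraints 6 and 13 give p = r = s, so p = s. But 1 ≠ 5 — contradiction.

Unsatisfiable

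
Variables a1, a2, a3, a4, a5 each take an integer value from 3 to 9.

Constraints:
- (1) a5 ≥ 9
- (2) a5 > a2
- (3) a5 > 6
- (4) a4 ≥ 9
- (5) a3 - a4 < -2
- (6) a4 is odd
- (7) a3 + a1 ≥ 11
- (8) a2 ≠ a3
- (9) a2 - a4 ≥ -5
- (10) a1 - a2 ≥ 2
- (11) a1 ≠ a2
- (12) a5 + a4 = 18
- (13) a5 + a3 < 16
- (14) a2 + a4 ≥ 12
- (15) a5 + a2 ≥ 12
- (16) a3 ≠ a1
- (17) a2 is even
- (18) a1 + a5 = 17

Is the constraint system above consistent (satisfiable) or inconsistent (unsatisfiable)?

Satisfiable

Try a1 = 8, a2 = 6, a3 = 5, a4 = 9, a5 = 9.
Check constraint 5: a3 - a4 = -4; constraint 7: a3 + a1 = 13. The remaining constraints are straightforward to verify.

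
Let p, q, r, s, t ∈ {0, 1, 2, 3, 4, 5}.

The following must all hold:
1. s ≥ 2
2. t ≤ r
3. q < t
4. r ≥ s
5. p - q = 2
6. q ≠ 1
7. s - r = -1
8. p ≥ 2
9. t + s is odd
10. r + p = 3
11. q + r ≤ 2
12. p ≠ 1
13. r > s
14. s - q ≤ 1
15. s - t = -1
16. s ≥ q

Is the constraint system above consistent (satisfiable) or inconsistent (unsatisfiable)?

From constraints 1 and 4: r ≥ s ≥ 2. From constraint 8: p ≥ 2. Hence r + p ≥ 4. But constraint 10 requires r + p = 3, and 3 < 4. Contradiction.

Unsatisfiable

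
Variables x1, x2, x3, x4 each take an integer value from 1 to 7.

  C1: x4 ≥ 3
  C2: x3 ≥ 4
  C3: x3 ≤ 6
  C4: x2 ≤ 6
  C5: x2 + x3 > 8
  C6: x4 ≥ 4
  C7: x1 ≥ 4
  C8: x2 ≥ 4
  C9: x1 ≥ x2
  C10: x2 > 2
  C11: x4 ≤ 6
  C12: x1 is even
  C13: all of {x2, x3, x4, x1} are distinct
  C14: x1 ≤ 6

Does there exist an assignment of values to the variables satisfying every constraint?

Unsatisfiable

Constraints 2, 3, 4, 6, 7, 8, 11, and 14 confine each of x2, x3, x4, x1 to the 3 values {4, …, 6}.
Constraint 13 requires all 4 of them to be distinct, but only 3 values are available — impossible by the pigeonhole principle.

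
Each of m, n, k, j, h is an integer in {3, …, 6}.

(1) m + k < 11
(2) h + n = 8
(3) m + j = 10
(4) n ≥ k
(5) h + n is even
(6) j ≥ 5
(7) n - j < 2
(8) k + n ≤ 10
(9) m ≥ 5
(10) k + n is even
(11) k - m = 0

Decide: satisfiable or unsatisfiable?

The assignment m = 5, n = 5, k = 5, j = 5, h = 3 works:
  constraint 1 holds since m + k = 10.
  constraint 2 holds since h + n = 8.
The rest check out directly.

Satisfiable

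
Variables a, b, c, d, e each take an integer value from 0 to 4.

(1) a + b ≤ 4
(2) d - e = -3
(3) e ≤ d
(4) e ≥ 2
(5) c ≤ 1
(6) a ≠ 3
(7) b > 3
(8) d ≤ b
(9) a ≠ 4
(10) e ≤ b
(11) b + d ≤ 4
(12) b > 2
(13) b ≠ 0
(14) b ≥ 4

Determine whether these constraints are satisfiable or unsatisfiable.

Unsatisfiable

From constraint 14: b ≥ 4. From constraints 3 and 4: d ≥ e ≥ 2. Hence b + d ≥ 6. But constraint 11 requires b + d ≤ 4, and 4 < 6. Contradiction.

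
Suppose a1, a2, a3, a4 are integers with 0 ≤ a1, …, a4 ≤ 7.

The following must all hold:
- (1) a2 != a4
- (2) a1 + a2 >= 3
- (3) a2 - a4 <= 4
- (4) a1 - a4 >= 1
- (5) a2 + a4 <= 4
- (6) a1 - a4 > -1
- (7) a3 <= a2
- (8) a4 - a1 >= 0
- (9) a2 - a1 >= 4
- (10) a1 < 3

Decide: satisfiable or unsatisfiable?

Constraints 3, 4, and 9 give a1 − a4 ≥ 1, a4 − a2 ≥ -4, a2 − a1 ≥ 4.
Adding all 3 inequalities: the left sides telescope to 0, and the right sides sum to 1 + (-4) + 4 = 1. So 0 ≥ 1, which is false.

Unsatisfiable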